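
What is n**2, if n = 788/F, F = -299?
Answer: 620944/89401 ≈ 6.9456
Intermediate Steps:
n = -788/299 (n = 788/(-299) = 788*(-1/299) = -788/299 ≈ -2.6355)
n**2 = (-788/299)**2 = 620944/89401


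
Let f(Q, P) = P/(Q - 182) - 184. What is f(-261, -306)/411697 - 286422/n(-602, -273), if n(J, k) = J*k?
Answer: -669890993521/384278391497 ≈ -1.7432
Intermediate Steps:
f(Q, P) = -184 + P/(-182 + Q) (f(Q, P) = P/(-182 + Q) - 184 = -184 + P/(-182 + Q))
f(-261, -306)/411697 - 286422/n(-602, -273) = ((33488 - 306 - 184*(-261))/(-182 - 261))/411697 - 286422/((-602*(-273))) = ((33488 - 306 + 48024)/(-443))*(1/411697) - 286422/164346 = -1/443*81206*(1/411697) - 286422*1/164346 = -81206/443*1/411697 - 47737/27391 = -81206/182381771 - 47737/27391 = -669890993521/384278391497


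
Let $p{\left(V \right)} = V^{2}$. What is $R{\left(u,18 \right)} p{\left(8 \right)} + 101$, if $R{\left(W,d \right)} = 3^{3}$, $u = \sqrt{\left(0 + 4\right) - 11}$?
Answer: $1829$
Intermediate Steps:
$u = i \sqrt{7}$ ($u = \sqrt{4 - 11} = \sqrt{-7} = i \sqrt{7} \approx 2.6458 i$)
$R{\left(W,d \right)} = 27$
$R{\left(u,18 \right)} p{\left(8 \right)} + 101 = 27 \cdot 8^{2} + 101 = 27 \cdot 64 + 101 = 1728 + 101 = 1829$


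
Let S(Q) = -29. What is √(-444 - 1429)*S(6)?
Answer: -29*I*√1873 ≈ -1255.1*I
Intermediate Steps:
√(-444 - 1429)*S(6) = √(-444 - 1429)*(-29) = √(-1873)*(-29) = (I*√1873)*(-29) = -29*I*√1873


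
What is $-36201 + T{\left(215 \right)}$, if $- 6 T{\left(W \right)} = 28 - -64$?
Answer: $- \frac{108649}{3} \approx -36216.0$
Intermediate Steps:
$T{\left(W \right)} = - \frac{46}{3}$ ($T{\left(W \right)} = - \frac{28 - -64}{6} = - \frac{28 + 64}{6} = \left(- \frac{1}{6}\right) 92 = - \frac{46}{3}$)
$-36201 + T{\left(215 \right)} = -36201 - \frac{46}{3} = - \frac{108649}{3}$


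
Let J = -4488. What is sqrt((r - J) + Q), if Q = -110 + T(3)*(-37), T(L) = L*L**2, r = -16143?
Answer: 2*I*sqrt(3191) ≈ 112.98*I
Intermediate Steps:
T(L) = L**3
Q = -1109 (Q = -110 + 3**3*(-37) = -110 + 27*(-37) = -110 - 999 = -1109)
sqrt((r - J) + Q) = sqrt((-16143 - 1*(-4488)) - 1109) = sqrt((-16143 + 4488) - 1109) = sqrt(-11655 - 1109) = sqrt(-12764) = 2*I*sqrt(3191)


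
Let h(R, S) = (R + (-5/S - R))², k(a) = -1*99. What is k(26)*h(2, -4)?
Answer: -2475/16 ≈ -154.69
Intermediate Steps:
k(a) = -99
h(R, S) = 25/S² (h(R, S) = (R + (-R - 5/S))² = (-5/S)² = 25/S²)
k(26)*h(2, -4) = -2475/(-4)² = -2475/16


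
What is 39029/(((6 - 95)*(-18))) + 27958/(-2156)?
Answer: 702818/61677 ≈ 11.395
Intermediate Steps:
39029/(((6 - 95)*(-18))) + 27958/(-2156) = 39029/((-89*(-18))) + 27958*(-1/2156) = 39029/1602 - 1997/154 = 702818/61677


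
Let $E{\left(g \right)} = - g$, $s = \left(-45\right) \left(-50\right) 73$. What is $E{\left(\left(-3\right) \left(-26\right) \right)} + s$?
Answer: $164172$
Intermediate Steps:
$s = 164250$ ($s = 2250 \cdot 73 = 164250$)
$E{\left(\left(-3\right) \left(-26\right) \right)} + s = - \left(-3\right) \left(-26\right) + 164250 = \left(-1\right) 78 + 164250 = -78 + 164250 = 164172$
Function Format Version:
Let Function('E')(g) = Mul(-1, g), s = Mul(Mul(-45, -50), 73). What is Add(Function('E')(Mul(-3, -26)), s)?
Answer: 164172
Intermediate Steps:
s = 164250 (s = Mul(2250, 73) = 164250)
Add(Function('E')(Mul(-3, -26)), s) = Add(Mul(-1, Mul(-3, -26)), 164250) = Add(Mul(-1, 78), 164250) = Add(-78, 164250) = 164172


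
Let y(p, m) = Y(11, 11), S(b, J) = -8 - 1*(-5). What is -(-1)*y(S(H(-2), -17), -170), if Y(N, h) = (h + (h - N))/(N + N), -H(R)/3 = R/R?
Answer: ½ ≈ 0.50000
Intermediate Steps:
H(R) = -3 (H(R) = -3*R/R = -3*1 = -3)
S(b, J) = -3 (S(b, J) = -8 + 5 = -3)
Y(N, h) = (-N + 2*h)/(2*N) (Y(N, h) = (-N + 2*h)/((2*N)) = (-N + 2*h)*(1/(2*N)) = (-N + 2*h)/(2*N))
y(p, m) = ½ (y(p, m) = (11 - ½*11)/11 = (11 - 11/2)/11 = (1/11)*(11/2) = ½)
-(-1)*y(S(H(-2), -17), -170) = -(-1)/2 = -1*(-½) = ½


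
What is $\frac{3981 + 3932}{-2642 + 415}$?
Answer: $- \frac{7913}{2227} \approx -3.5532$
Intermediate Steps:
$\frac{3981 + 3932}{-2642 + 415} = \frac{7913}{-2227} = 7913 \left(- \frac{1}{2227}\right) = - \frac{7913}{2227}$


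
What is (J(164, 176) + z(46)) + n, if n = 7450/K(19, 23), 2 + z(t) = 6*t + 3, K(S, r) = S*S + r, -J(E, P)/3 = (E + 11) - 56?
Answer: -11635/192 ≈ -60.599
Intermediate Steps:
J(E, P) = 135 - 3*E (J(E, P) = -3*((E + 11) - 56) = -3*((11 + E) - 56) = -3*(-45 + E) = 135 - 3*E)
K(S, r) = r + S² (K(S, r) = S² + r = r + S²)
z(t) = 1 + 6*t (z(t) = -2 + (6*t + 3) = -2 + (3 + 6*t) = 1 + 6*t)
n = 3725/192 (n = 7450/(23 + 19²) = 7450/(23 + 361) = 7450/384 = 7450*(1/384) = 3725/192 ≈ 19.401)
(J(164, 176) + z(46)) + n = ((135 - 3*164) + (1 + 6*46)) + 3725/192 = ((135 - 492) + (1 + 276)) + 3725/192 = (-357 + 277) + 3725/192 = -80 + 3725/192 = -11635/192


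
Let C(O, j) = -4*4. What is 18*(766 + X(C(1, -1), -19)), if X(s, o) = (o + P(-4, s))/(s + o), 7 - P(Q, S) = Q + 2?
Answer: 96552/7 ≈ 13793.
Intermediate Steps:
C(O, j) = -16
P(Q, S) = 5 - Q (P(Q, S) = 7 - (Q + 2) = 7 - (2 + Q) = 7 + (-2 - Q) = 5 - Q)
X(s, o) = (9 + o)/(o + s) (X(s, o) = (o + (5 - 1*(-4)))/(s + o) = (o + (5 + 4))/(o + s) = (o + 9)/(o + s) = (9 + o)/(o + s))
18*(766 + X(C(1, -1), -19)) = 18*(766 + (9 - 19)/(-19 - 16)) = 18*(766 - 10/(-35)) = 18*(766 - 1/35*(-10)) = 18*(766 + 2/7) = 18*(5364/7) = 96552/7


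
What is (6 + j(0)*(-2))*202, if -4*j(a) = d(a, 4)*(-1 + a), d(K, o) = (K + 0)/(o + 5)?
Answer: 1212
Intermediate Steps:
d(K, o) = K/(5 + o)
j(a) = -a*(-1 + a)/36 (j(a) = -a/(5 + 4)*(-1 + a)/4 = -a/9*(-1 + a)/4 = -a*(-1 + a)/36)
(6 + j(0)*(-2))*202 = (6 + ((1/36)*0*(1 - 1*0))*(-2))*202 = (6 + ((1/36)*0*(1 + 0))*(-2))*202 = (6 + ((1/36)*0*1)*(-2))*202 = (6 + 0*(-2))*202 = (6 + 0)*202 = 6*202 = 1212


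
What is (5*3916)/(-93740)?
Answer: -979/4687 ≈ -0.20888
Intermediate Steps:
(5*3916)/(-93740) = 19580*(-1/93740) = -979/4687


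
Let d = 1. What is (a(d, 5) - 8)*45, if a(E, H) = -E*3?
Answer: -495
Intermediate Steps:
a(E, H) = -3*E
(a(d, 5) - 8)*45 = (-3*1 - 8)*45 = (-3 - 8)*45 = -11*45 = -495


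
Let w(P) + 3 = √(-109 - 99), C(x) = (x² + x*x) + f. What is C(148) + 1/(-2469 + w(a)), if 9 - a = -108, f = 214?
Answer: 33627260919/763874 - I*√13/1527748 ≈ 44022.0 - 2.36e-6*I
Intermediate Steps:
a = 117 (a = 9 - 1*(-108) = 9 + 108 = 117)
C(x) = 214 + 2*x² (C(x) = (x² + x*x) + 214 = (x² + x²) + 214 = 2*x² + 214 = 214 + 2*x²)
w(P) = -3 + 4*I*√13 (w(P) = -3 + √(-109 - 99) = -3 + √(-208) = -3 + 4*I*√13)
C(148) + 1/(-2469 + w(a)) = (214 + 2*148²) + 1/(-2469 + (-3 + 4*I*√13)) = (214 + 2*21904) + 1/(-2472 + 4*I*√13) = (214 + 43808) + 1/(-2472 + 4*I*√13) = 44022 + 1/(-2472 + 4*I*√13)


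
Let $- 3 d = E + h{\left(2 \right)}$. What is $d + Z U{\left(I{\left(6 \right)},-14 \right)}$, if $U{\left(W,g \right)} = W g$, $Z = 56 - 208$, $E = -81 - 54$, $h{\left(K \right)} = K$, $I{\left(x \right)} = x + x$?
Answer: $\frac{76741}{3} \approx 25580.0$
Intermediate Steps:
$I{\left(x \right)} = 2 x$
$E = -135$
$Z = -152$ ($Z = 56 - 208 = -152$)
$d = \frac{133}{3}$ ($d = - \frac{-135 + 2}{3} = \left(- \frac{1}{3}\right) \left(-133\right) = \frac{133}{3} \approx 44.333$)
$d + Z U{\left(I{\left(6 \right)},-14 \right)} = \frac{133}{3} - 152 \cdot 2 \cdot 6 \left(-14\right) = \frac{133}{3} - 152 \cdot 12 \left(-14\right) = \frac{133}{3} - -25536 = \frac{133}{3} + 25536 = \frac{76741}{3}$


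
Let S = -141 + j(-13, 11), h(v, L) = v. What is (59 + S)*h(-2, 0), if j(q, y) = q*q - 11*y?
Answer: 68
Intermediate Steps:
j(q, y) = q**2 - 11*y
S = -93 (S = -141 + ((-13)**2 - 11*11) = -141 + (169 - 121) = -141 + 48 = -93)
(59 + S)*h(-2, 0) = (59 - 93)*(-2) = -34*(-2) = 68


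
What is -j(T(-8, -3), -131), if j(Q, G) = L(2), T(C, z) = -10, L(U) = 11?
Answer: -11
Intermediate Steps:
j(Q, G) = 11
-j(T(-8, -3), -131) = -1*11 = -11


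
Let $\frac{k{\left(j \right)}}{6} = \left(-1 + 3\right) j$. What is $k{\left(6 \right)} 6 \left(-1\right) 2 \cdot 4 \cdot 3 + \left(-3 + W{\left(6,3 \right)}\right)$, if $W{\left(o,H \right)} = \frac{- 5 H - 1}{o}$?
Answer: $- \frac{31121}{3} \approx -10374.0$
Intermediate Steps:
$k{\left(j \right)} = 12 j$ ($k{\left(j \right)} = 6 \left(-1 + 3\right) j = 6 \cdot 2 j = 12 j$)
$W{\left(o,H \right)} = \frac{-1 - 5 H}{o}$
$k{\left(6 \right)} 6 \left(-1\right) 2 \cdot 4 \cdot 3 + \left(-3 + W{\left(6,3 \right)}\right) = 12 \cdot 6 \cdot 6 \left(-1\right) 2 \cdot 4 \cdot 3 - \left(3 - \frac{-1 - 15}{6}\right) = 72 \cdot 6 \left(\left(-2\right) 4\right) 3 - \left(3 - \frac{-1 - 15}{6}\right) = 72 \cdot 6 \left(-8\right) 3 + \left(-3 + \frac{1}{6} \left(-16\right)\right) = 72 \left(\left(-48\right) 3\right) - \frac{17}{3} = 72 \left(-144\right) - \frac{17}{3} = -10368 - \frac{17}{3} = - \frac{31121}{3}$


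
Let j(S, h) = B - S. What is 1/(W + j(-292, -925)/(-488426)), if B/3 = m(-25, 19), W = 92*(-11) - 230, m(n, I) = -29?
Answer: -488426/606625297 ≈ -0.00080515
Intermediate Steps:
W = -1242 (W = -1012 - 230 = -1242)
B = -87 (B = 3*(-29) = -87)
j(S, h) = -87 - S
1/(W + j(-292, -925)/(-488426)) = 1/(-1242 + (-87 - 1*(-292))/(-488426)) = 1/(-1242 + (-87 + 292)*(-1/488426)) = 1/(-1242 + 205*(-1/488426)) = 1/(-1242 - 205/488426) = 1/(-606625297/488426) = -488426/606625297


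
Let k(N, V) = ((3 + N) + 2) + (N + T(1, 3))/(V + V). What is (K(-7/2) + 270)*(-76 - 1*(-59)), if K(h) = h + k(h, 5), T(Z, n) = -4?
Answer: -18173/4 ≈ -4543.3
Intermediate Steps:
k(N, V) = 5 + N + (-4 + N)/(2*V) (k(N, V) = ((3 + N) + 2) + (N - 4)/(V + V) = (5 + N) + (-4 + N)/((2*V)) = (5 + N) + (-4 + N)*(1/(2*V)) = (5 + N) + (-4 + N)/(2*V) = 5 + N + (-4 + N)/(2*V))
K(h) = 23/5 + 21*h/10 (K(h) = h + (-2 + h/2 + 5*(5 + h))/5 = h + (-2 + h/2 + (25 + 5*h))/5 = h + (23 + 11*h/2)/5 = h + (23/5 + 11*h/10) = 23/5 + 21*h/10)
(K(-7/2) + 270)*(-76 - 1*(-59)) = ((23/5 + 21*(-7/2)/10) + 270)*(-76 - 1*(-59)) = ((23/5 + 21*(-7*½)/10) + 270)*(-76 + 59) = ((23/5 + (21/10)*(-7/2)) + 270)*(-17) = ((23/5 - 147/20) + 270)*(-17) = (-11/4 + 270)*(-17) = (1069/4)*(-17) = -18173/4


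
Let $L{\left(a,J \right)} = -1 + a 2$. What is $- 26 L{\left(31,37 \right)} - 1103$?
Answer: $-2689$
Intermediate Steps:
$L{\left(a,J \right)} = -1 + 2 a$
$- 26 L{\left(31,37 \right)} - 1103 = - 26 \left(-1 + 2 \cdot 31\right) - 1103 = - 26 \left(-1 + 62\right) - 1103 = \left(-26\right) 61 - 1103 = -1586 - 1103 = -2689$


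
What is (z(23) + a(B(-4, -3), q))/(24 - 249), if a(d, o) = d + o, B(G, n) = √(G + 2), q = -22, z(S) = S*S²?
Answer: -2429/45 - I*√2/225 ≈ -53.978 - 0.0062854*I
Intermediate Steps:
z(S) = S³
B(G, n) = √(2 + G)
(z(23) + a(B(-4, -3), q))/(24 - 249) = (23³ + (√(2 - 4) - 22))/(24 - 249) = (12167 + (√(-2) - 22))/(-225) = (12167 + (I*√2 - 22))*(-1/225) = (12167 + (-22 + I*√2))*(-1/225) = (12145 + I*√2)*(-1/225) = -2429/45 - I*√2/225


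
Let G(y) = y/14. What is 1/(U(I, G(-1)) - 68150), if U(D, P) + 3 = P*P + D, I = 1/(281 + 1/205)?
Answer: -5645388/384750079471 ≈ -1.4673e-5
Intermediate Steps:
G(y) = y/14 (G(y) = y*(1/14) = y/14)
I = 205/57606 (I = 1/(281 + 1/205) = 1/(57606/205) = 205/57606 ≈ 0.0035587)
U(D, P) = -3 + D + P**2 (U(D, P) = -3 + (P*P + D) = -3 + (P**2 + D) = -3 + (D + P**2) = -3 + D + P**2)
1/(U(I, G(-1)) - 68150) = 1/((-3 + 205/57606 + ((1/14)*(-1))**2) - 68150) = 1/((-3 + 205/57606 + (-1/14)**2) - 68150) = 1/((-3 + 205/57606 + 1/196) - 68150) = 1/(-16887271/5645388 - 68150) = 1/(-384750079471/5645388) = -5645388/384750079471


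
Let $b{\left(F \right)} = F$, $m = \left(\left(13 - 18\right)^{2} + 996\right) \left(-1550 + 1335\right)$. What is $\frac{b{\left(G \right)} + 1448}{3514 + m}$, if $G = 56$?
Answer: $- \frac{1504}{216001} \approx -0.0069629$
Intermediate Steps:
$m = -219515$ ($m = \left(\left(-5\right)^{2} + 996\right) \left(-215\right) = \left(25 + 996\right) \left(-215\right) = 1021 \left(-215\right) = -219515$)
$\frac{b{\left(G \right)} + 1448}{3514 + m} = \frac{56 + 1448}{3514 - 219515} = \frac{1504}{-216001} = 1504 \left(- \frac{1}{216001}\right) = - \frac{1504}{216001}$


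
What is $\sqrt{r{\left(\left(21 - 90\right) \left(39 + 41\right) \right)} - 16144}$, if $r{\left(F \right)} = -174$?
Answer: $i \sqrt{16318} \approx 127.74 i$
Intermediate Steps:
$\sqrt{r{\left(\left(21 - 90\right) \left(39 + 41\right) \right)} - 16144} = \sqrt{-174 - 16144} = \sqrt{-16318} = i \sqrt{16318}$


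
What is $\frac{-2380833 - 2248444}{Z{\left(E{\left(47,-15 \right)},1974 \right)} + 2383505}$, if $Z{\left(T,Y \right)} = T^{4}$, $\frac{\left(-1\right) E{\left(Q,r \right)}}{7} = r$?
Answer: $- \frac{4629277}{123934130} \approx -0.037353$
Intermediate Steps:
$E{\left(Q,r \right)} = - 7 r$
$\frac{-2380833 - 2248444}{Z{\left(E{\left(47,-15 \right)},1974 \right)} + 2383505} = \frac{-2380833 - 2248444}{\left(\left(-7\right) \left(-15\right)\right)^{4} + 2383505} = \frac{-2380833 - 2248444}{105^{4} + 2383505} = - \frac{4629277}{121550625 + 2383505} = - \frac{4629277}{123934130}$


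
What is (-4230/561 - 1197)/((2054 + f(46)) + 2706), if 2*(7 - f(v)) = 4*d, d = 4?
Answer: -225249/889933 ≈ -0.25311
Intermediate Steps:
f(v) = -1 (f(v) = 7 - 2*4 = 7 - ½*16 = 7 - 8 = -1)
(-4230/561 - 1197)/((2054 + f(46)) + 2706) = (-4230/561 - 1197)/((2054 - 1) + 2706) = (-4230*1/561 - 1197)/(2053 + 2706) = (-1410/187 - 1197)/4759 = -225249/187*1/4759 = -225249/889933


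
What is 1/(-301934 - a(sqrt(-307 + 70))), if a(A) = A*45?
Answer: I/(-301934*I + 45*sqrt(237)) ≈ -3.312e-6 + 7.5991e-9*I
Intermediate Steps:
a(A) = 45*A
1/(-301934 - a(sqrt(-307 + 70))) = 1/(-301934 - 45*sqrt(-307 + 70)) = 1/(-301934 - 45*sqrt(-237)) = 1/(-301934 - 45*I*sqrt(237))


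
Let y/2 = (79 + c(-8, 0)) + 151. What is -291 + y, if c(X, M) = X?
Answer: 153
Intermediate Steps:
y = 444 (y = 2*((79 - 8) + 151) = 2*(71 + 151) = 2*222 = 444)
-291 + y = -291 + 444 = 153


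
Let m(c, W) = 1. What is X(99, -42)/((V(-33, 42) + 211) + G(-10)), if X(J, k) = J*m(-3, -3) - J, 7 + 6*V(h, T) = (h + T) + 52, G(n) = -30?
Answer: 0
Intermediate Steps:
V(h, T) = 15/2 + T/6 + h/6 (V(h, T) = -7/6 + ((h + T) + 52)/6 = -7/6 + ((T + h) + 52)/6 = -7/6 + (52 + T + h)/6 = -7/6 + (26/3 + T/6 + h/6) = 15/2 + T/6 + h/6)
X(J, k) = 0 (X(J, k) = J*1 - J = J - J = 0)
X(99, -42)/((V(-33, 42) + 211) + G(-10)) = 0/(((15/2 + (⅙)*42 + (⅙)*(-33)) + 211) - 30) = 0/(((15/2 + 7 - 11/2) + 211) - 30) = 0/((9 + 211) - 30) = 0/(220 - 30) = 0/190 = 0*(1/190) = 0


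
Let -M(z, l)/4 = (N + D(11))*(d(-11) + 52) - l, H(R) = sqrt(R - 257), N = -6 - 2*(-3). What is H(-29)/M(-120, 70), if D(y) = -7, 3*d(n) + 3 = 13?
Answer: 3*I*sqrt(286)/5488 ≈ 0.0092447*I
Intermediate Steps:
N = 0 (N = -6 + 6 = 0)
d(n) = 10/3 (d(n) = -1 + (1/3)*13 = -1 + 13/3 = 10/3)
H(R) = sqrt(-257 + R)
M(z, l) = 4648/3 + 4*l (M(z, l) = -4*((0 - 7)*(10/3 + 52) - l) = -4*(-7*166/3 - l) = -4*(-1162/3 - l) = 4648/3 + 4*l)
H(-29)/M(-120, 70) = sqrt(-257 - 29)/(4648/3 + 4*70) = sqrt(-286)/(4648/3 + 280) = (I*sqrt(286))/(5488/3) = (I*sqrt(286))*(3/5488) = 3*I*sqrt(286)/5488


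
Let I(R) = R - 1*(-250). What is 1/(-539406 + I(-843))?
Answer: -1/539999 ≈ -1.8519e-6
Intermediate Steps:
I(R) = 250 + R (I(R) = R + 250 = 250 + R)
1/(-539406 + I(-843)) = 1/(-539406 + (250 - 843)) = 1/(-539406 - 593) = 1/(-539999) = -1/539999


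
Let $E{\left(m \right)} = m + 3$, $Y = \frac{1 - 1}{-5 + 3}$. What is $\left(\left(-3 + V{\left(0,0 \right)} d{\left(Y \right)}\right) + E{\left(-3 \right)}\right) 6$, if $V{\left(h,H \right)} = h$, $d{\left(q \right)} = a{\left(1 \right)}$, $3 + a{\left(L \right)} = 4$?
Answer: $-18$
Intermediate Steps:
$a{\left(L \right)} = 1$ ($a{\left(L \right)} = -3 + 4 = 1$)
$Y = 0$ ($Y = \frac{0}{-2} = 0 \left(- \frac{1}{2}\right) = 0$)
$d{\left(q \right)} = 1$
$E{\left(m \right)} = 3 + m$
$\left(\left(-3 + V{\left(0,0 \right)} d{\left(Y \right)}\right) + E{\left(-3 \right)}\right) 6 = \left(\left(-3 + 0 \cdot 1\right) + \left(3 - 3\right)\right) 6 = \left(\left(-3 + 0\right) + 0\right) 6 = \left(-3 + 0\right) 6 = \left(-3\right) 6 = -18$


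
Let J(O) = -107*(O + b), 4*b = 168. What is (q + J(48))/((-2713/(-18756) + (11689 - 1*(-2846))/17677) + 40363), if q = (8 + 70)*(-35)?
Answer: -4097955676320/13382665637917 ≈ -0.30621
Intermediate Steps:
b = 42 (b = (1/4)*168 = 42)
J(O) = -4494 - 107*O (J(O) = -107*(O + 42) = -107*(42 + O) = -4494 - 107*O)
q = -2730 (q = 78*(-35) = -2730)
(q + J(48))/((-2713/(-18756) + (11689 - 1*(-2846))/17677) + 40363) = (-2730 + (-4494 - 107*48))/((-2713/(-18756) + (11689 - 1*(-2846))/17677) + 40363) = (-2730 + (-4494 - 5136))/((-2713*(-1/18756) + (11689 + 2846)*(1/17677)) + 40363) = (-2730 - 9630)/((2713/18756 + 14535*(1/17677)) + 40363) = -12360/((2713/18756 + 14535/17677) + 40363) = -12360/(320576161/331549812 + 40363) = -12360/13382665637917/331549812 = -12360*331549812/13382665637917 = -4097955676320/13382665637917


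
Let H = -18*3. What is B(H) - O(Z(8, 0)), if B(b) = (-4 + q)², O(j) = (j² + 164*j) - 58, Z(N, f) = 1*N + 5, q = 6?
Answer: -2239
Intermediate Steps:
Z(N, f) = 5 + N (Z(N, f) = N + 5 = 5 + N)
H = -54
O(j) = -58 + j² + 164*j
B(b) = 4 (B(b) = (-4 + 6)² = 2² = 4)
B(H) - O(Z(8, 0)) = 4 - (-58 + (5 + 8)² + 164*(5 + 8)) = 4 - (-58 + 13² + 164*13) = 4 - (-58 + 169 + 2132) = 4 - 1*2243 = 4 - 2243 = -2239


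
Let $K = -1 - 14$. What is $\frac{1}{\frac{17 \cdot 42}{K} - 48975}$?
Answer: $- \frac{5}{245113} \approx -2.0399 \cdot 10^{-5}$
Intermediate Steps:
$K = -15$
$\frac{1}{\frac{17 \cdot 42}{K} - 48975} = \frac{1}{\frac{17 \cdot 42}{-15} - 48975} = \frac{1}{714 \left(- \frac{1}{15}\right) - 48975} = \frac{1}{- \frac{238}{5} - 48975} = \frac{1}{- \frac{245113}{5}} = - \frac{5}{245113}$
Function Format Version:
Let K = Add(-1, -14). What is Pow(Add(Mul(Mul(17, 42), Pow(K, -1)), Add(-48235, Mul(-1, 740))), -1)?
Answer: Rational(-5, 245113) ≈ -2.0399e-5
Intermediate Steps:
K = -15
Pow(Add(Mul(Mul(17, 42), Pow(K, -1)), Add(-48235, Mul(-1, 740))), -1) = Pow(Add(Mul(Mul(17, 42), Pow(-15, -1)), Add(-48235, Mul(-1, 740))), -1) = Pow(Add(Mul(714, Rational(-1, 15)), Add(-48235, -740)), -1) = Pow(Add(Rational(-238, 5), -48975), -1) = Pow(Rational(-245113, 5), -1) = Rational(-5, 245113)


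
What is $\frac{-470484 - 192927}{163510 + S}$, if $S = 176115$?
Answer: $- \frac{663411}{339625} \approx -1.9534$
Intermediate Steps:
$\frac{-470484 - 192927}{163510 + S} = \frac{-470484 - 192927}{163510 + 176115} = - \frac{663411}{339625}$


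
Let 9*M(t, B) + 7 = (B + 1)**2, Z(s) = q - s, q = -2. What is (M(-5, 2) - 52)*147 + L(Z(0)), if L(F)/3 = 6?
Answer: -22780/3 ≈ -7593.3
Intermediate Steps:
Z(s) = -2 - s
L(F) = 18 (L(F) = 3*6 = 18)
M(t, B) = -7/9 + (1 + B)**2/9 (M(t, B) = -7/9 + (B + 1)**2/9 = -7/9 + (1 + B)**2/9)
(M(-5, 2) - 52)*147 + L(Z(0)) = ((-7/9 + (1 + 2)**2/9) - 52)*147 + 18 = ((-7/9 + (1/9)*3**2) - 52)*147 + 18 = ((-7/9 + (1/9)*9) - 52)*147 + 18 = ((-7/9 + 1) - 52)*147 + 18 = (2/9 - 52)*147 + 18 = -466/9*147 + 18 = -22834/3 + 18 = -22780/3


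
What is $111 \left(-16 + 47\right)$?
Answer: $3441$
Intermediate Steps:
$111 \left(-16 + 47\right) = 111 \cdot 31 = 3441$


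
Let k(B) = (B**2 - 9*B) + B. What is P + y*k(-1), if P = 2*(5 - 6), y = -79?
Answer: -713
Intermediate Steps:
P = -2 (P = 2*(-1) = -2)
k(B) = B**2 - 8*B
P + y*k(-1) = -2 - (-79)*(-8 - 1) = -2 - (-79)*(-9) = -2 - 79*9 = -2 - 711 = -713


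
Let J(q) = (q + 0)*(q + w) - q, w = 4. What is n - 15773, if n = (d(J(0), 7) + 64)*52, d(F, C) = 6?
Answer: -12133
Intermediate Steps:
J(q) = -q + q*(4 + q) (J(q) = (q + 0)*(q + 4) - q = q*(4 + q) - q = -q + q*(4 + q))
n = 3640 (n = (6 + 64)*52 = 70*52 = 3640)
n - 15773 = 3640 - 15773 = -12133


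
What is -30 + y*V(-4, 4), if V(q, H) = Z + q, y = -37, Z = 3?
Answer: 7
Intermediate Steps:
V(q, H) = 3 + q
-30 + y*V(-4, 4) = -30 - 37*(3 - 4) = -30 - 37*(-1) = -30 + 37 = 7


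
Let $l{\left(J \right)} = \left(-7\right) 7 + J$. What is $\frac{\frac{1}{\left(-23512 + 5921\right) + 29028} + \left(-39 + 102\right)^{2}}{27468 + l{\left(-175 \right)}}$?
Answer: $\frac{22696727}{155794814} \approx 0.14568$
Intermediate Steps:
$l{\left(J \right)} = -49 + J$
$\frac{\frac{1}{\left(-23512 + 5921\right) + 29028} + \left(-39 + 102\right)^{2}}{27468 + l{\left(-175 \right)}} = \frac{\frac{1}{\left(-23512 + 5921\right) + 29028} + \left(-39 + 102\right)^{2}}{27468 - 224} = \frac{\frac{1}{-17591 + 29028} + 63^{2}}{27468 - 224} = \frac{\frac{1}{11437} + 3969}{27244} = \left(\frac{1}{11437} + 3969\right) \frac{1}{27244} = \frac{45393454}{11437} \cdot \frac{1}{27244} = \frac{22696727}{155794814}$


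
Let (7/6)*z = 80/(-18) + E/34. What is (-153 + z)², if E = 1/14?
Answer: 614224875625/24980004 ≈ 24589.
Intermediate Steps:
E = 1/14 ≈ 0.071429
z = -19031/4998 (z = 6*(80/(-18) + (1/14)/34)/7 = 6*(80*(-1/18) + (1/14)*(1/34))/7 = 6*(-40/9 + 1/476)/7 = (6/7)*(-19031/4284) = -19031/4998 ≈ -3.8077)
(-153 + z)² = (-153 - 19031/4998)² = (-783725/4998)² = 614224875625/24980004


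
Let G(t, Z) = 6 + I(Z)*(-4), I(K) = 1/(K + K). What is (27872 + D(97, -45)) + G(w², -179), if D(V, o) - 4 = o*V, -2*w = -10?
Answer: 4209545/179 ≈ 23517.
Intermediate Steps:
w = 5 (w = -½*(-10) = 5)
I(K) = 1/(2*K)
G(t, Z) = 6 - 2/Z (G(t, Z) = 6 + (1/(2*Z))*(-4) = 6 - 2/Z)
D(V, o) = 4 + V*o (D(V, o) = 4 + o*V = 4 + V*o)
(27872 + D(97, -45)) + G(w², -179) = (27872 + (4 + 97*(-45))) + (6 - 2/(-179)) = (27872 + (4 - 4365)) + (6 - 2*(-1/179)) = (27872 - 4361) + (6 + 2/179) = 23511 + 1076/179 = 4209545/179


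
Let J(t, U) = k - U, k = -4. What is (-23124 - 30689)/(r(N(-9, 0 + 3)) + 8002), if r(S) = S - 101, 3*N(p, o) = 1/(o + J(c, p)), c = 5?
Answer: -1291512/189625 ≈ -6.8109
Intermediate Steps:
J(t, U) = -4 - U
N(p, o) = 1/(3*(-4 + o - p)) (N(p, o) = 1/(3*(o + (-4 - p))) = 1/(3*(-4 + o - p)))
r(S) = -101 + S
(-23124 - 30689)/(r(N(-9, 0 + 3)) + 8002) = (-23124 - 30689)/((-101 - 1/(12 - 3*(0 + 3) + 3*(-9))) + 8002) = -53813/((-101 - 1/(12 - 3*3 - 27)) + 8002) = -53813/((-101 - 1/(12 - 9 - 27)) + 8002) = -53813/((-101 - 1/(-24)) + 8002) = -53813/((-101 - 1*(-1/24)) + 8002) = -53813/((-101 + 1/24) + 8002) = -53813/(-2423/24 + 8002) = -53813/189625/24 = -53813*24/189625 = -1291512/189625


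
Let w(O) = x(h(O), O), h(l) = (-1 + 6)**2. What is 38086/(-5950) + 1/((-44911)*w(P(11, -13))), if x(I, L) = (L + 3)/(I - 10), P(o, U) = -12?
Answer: -2565705644/400830675 ≈ -6.4010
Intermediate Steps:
h(l) = 25 (h(l) = 5**2 = 25)
x(I, L) = (3 + L)/(-10 + I)
w(O) = 1/5 + O/15 (w(O) = (3 + O)/(-10 + 25) = (3 + O)/15 = 1/5 + O/15)
38086/(-5950) + 1/((-44911)*w(P(11, -13))) = 38086/(-5950) + 1/((-44911)*(1/5 + (1/15)*(-12))) = 38086*(-1/5950) - 1/(44911*(1/5 - 4/5)) = -19043/2975 - 1/(44911*(-3/5)) = -19043/2975 - 1/44911*(-5/3) = -19043/2975 + 5/134733 = -2565705644/400830675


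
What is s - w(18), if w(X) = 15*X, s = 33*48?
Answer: 1314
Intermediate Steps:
s = 1584
s - w(18) = 1584 - 15*18 = 1584 - 1*270 = 1584 - 270 = 1314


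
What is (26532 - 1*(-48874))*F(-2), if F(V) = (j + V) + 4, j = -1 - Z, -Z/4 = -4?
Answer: -1131090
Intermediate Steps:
Z = 16 (Z = -4*(-4) = 16)
j = -17 (j = -1 - 1*16 = -1 - 16 = -17)
F(V) = -13 + V (F(V) = (-17 + V) + 4 = -13 + V)
(26532 - 1*(-48874))*F(-2) = (26532 - 1*(-48874))*(-13 - 2) = (26532 + 48874)*(-15) = 75406*(-15) = -1131090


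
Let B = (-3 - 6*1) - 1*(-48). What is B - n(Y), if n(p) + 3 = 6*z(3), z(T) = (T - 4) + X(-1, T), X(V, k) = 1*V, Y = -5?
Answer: 54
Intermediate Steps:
X(V, k) = V
z(T) = -5 + T (z(T) = (T - 4) - 1 = (-4 + T) - 1 = -5 + T)
B = 39 (B = (-3 - 6) + 48 = -9 + 48 = 39)
n(p) = -15 (n(p) = -3 + 6*(-5 + 3) = -3 + 6*(-2) = -3 - 12 = -15)
B - n(Y) = 39 - 1*(-15) = 39 + 15 = 54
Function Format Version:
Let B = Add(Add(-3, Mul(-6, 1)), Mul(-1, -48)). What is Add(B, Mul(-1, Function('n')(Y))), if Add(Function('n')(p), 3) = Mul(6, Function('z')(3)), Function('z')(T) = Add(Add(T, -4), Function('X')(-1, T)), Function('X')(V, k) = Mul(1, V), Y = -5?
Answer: 54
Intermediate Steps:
Function('X')(V, k) = V
Function('z')(T) = Add(-5, T) (Function('z')(T) = Add(Add(T, -4), -1) = Add(Add(-4, T), -1) = Add(-5, T))
B = 39 (B = Add(Add(-3, -6), 48) = Add(-9, 48) = 39)
Function('n')(p) = -15 (Function('n')(p) = Add(-3, Mul(6, Add(-5, 3))) = Add(-3, Mul(6, -2)) = Add(-3, -12) = -15)
Add(B, Mul(-1, Function('n')(Y))) = Add(39, Mul(-1, -15)) = Add(39, 15) = 54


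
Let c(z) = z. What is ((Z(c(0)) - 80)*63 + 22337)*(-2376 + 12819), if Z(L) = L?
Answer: 180632571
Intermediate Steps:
((Z(c(0)) - 80)*63 + 22337)*(-2376 + 12819) = ((0 - 80)*63 + 22337)*(-2376 + 12819) = (-80*63 + 22337)*10443 = (-5040 + 22337)*10443 = 17297*10443 = 180632571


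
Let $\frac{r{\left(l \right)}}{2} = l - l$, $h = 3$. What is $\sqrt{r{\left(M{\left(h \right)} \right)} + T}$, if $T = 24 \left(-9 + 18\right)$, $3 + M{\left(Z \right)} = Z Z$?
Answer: $6 \sqrt{6} \approx 14.697$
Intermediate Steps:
$M{\left(Z \right)} = -3 + Z^{2}$ ($M{\left(Z \right)} = -3 + Z Z = -3 + Z^{2}$)
$r{\left(l \right)} = 0$ ($r{\left(l \right)} = 2 \left(l - l\right) = 2 \cdot 0 = 0$)
$T = 216$ ($T = 24 \cdot 9 = 216$)
$\sqrt{r{\left(M{\left(h \right)} \right)} + T} = \sqrt{0 + 216} = \sqrt{216} = 6 \sqrt{6}$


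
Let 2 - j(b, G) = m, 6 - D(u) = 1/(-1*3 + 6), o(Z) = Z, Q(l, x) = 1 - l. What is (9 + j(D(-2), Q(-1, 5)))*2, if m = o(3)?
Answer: 16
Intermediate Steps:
m = 3
D(u) = 17/3 (D(u) = 6 - 1/(-1*3 + 6) = 6 - 1/(-3 + 6) = 6 - 1/3 = 6 - 1*⅓ = 6 - ⅓ = 17/3)
j(b, G) = -1 (j(b, G) = 2 - 1*3 = 2 - 3 = -1)
(9 + j(D(-2), Q(-1, 5)))*2 = (9 - 1)*2 = 8*2 = 16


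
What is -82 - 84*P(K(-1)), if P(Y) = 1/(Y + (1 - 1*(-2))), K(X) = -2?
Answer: -166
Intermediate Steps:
P(Y) = 1/(3 + Y) (P(Y) = 1/(Y + (1 + 2)) = 1/(Y + 3) = 1/(3 + Y))
-82 - 84*P(K(-1)) = -82 - 84/(3 - 2) = -82 - 84/1 = -82 - 84*1 = -82 - 84 = -166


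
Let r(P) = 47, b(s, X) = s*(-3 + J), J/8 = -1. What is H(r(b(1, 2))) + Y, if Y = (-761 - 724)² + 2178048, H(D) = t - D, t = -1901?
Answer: 4381325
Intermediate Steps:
J = -8 (J = 8*(-1) = -8)
b(s, X) = -11*s (b(s, X) = s*(-3 - 8) = s*(-11) = -11*s)
H(D) = -1901 - D
Y = 4383273 (Y = (-1485)² + 2178048 = 2205225 + 2178048 = 4383273)
H(r(b(1, 2))) + Y = (-1901 - 1*47) + 4383273 = (-1901 - 47) + 4383273 = -1948 + 4383273 = 4381325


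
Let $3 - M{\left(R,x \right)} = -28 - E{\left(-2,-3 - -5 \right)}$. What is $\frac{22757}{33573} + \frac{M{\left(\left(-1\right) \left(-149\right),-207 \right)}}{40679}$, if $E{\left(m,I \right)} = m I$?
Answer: $\frac{48770446}{71879793} \approx 0.6785$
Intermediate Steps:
$E{\left(m,I \right)} = I m$
$M{\left(R,x \right)} = 27$ ($M{\left(R,x \right)} = 3 - \left(-28 - \left(-3 - -5\right) \left(-2\right)\right) = 3 - \left(-28 - \left(-3 + 5\right) \left(-2\right)\right) = 3 - \left(-28 - 2 \left(-2\right)\right) = 3 - \left(-28 - -4\right) = 3 - \left(-28 + 4\right) = 3 - -24 = 3 + 24 = 27$)
$\frac{22757}{33573} + \frac{M{\left(\left(-1\right) \left(-149\right),-207 \right)}}{40679} = \frac{22757}{33573} + \frac{27}{40679} = \frac{48770446}{71879793}$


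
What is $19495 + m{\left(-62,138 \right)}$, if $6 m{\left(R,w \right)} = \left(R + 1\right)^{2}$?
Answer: $\frac{120691}{6} \approx 20115.0$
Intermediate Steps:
$m{\left(R,w \right)} = \frac{\left(1 + R\right)^{2}}{6}$ ($m{\left(R,w \right)} = \frac{\left(R + 1\right)^{2}}{6} = \frac{\left(1 + R\right)^{2}}{6}$)
$19495 + m{\left(-62,138 \right)} = 19495 + \frac{\left(1 - 62\right)^{2}}{6} = 19495 + \frac{\left(-61\right)^{2}}{6} = 19495 + \frac{1}{6} \cdot 3721 = 19495 + \frac{3721}{6} = \frac{120691}{6}$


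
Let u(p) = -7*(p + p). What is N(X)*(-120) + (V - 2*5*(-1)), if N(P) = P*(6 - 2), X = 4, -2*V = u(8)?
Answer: -1854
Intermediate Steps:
u(p) = -14*p
V = 56 (V = -(-7)*8 = -½*(-112) = 56)
N(P) = 4*P (N(P) = P*4 = 4*P)
N(X)*(-120) + (V - 2*5*(-1)) = (4*4)*(-120) + (56 - 2*5*(-1)) = 16*(-120) + (56 - 10*(-1)) = -1920 + (56 + 10) = -1920 + 66 = -1854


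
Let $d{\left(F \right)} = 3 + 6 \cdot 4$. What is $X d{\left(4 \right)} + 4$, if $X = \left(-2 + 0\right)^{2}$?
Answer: $112$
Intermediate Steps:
$X = 4$ ($X = \left(-2\right)^{2} = 4$)
$d{\left(F \right)} = 27$ ($d{\left(F \right)} = 3 + 24 = 27$)
$X d{\left(4 \right)} + 4 = 4 \cdot 27 + 4 = 108 + 4 = 112$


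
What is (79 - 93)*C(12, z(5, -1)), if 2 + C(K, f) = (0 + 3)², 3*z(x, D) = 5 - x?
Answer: -98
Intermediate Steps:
z(x, D) = 5/3 - x/3 (z(x, D) = (5 - x)/3 = 5/3 - x/3)
C(K, f) = 7 (C(K, f) = -2 + (0 + 3)² = -2 + 3² = -2 + 9 = 7)
(79 - 93)*C(12, z(5, -1)) = (79 - 93)*7 = -14*7 = -98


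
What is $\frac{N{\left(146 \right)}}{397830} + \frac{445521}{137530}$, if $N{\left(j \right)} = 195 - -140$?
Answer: $\frac{8864384599}{2735677995} \approx 3.2403$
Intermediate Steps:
$N{\left(j \right)} = 335$ ($N{\left(j \right)} = 195 + 140 = 335$)
$\frac{N{\left(146 \right)}}{397830} + \frac{445521}{137530} = \frac{335}{397830} + \frac{445521}{137530} = 335 \cdot \frac{1}{397830} + 445521 \cdot \frac{1}{137530} = \frac{67}{79566} + \frac{445521}{137530} = \frac{8864384599}{2735677995}$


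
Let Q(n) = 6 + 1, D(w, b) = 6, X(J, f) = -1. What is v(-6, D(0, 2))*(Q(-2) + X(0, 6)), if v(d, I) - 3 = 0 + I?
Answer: 54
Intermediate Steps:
Q(n) = 7
v(d, I) = 3 + I (v(d, I) = 3 + (0 + I) = 3 + I)
v(-6, D(0, 2))*(Q(-2) + X(0, 6)) = (3 + 6)*(7 - 1) = 9*6 = 54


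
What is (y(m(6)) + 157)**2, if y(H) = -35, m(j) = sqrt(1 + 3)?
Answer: 14884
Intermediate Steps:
m(j) = 2 (m(j) = sqrt(4) = 2)
(y(m(6)) + 157)**2 = (-35 + 157)**2 = 122**2 = 14884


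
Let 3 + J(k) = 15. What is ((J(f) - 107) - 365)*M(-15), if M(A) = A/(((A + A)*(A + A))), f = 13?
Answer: 23/3 ≈ 7.6667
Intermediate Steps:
J(k) = 12 (J(k) = -3 + 15 = 12)
M(A) = 1/(4*A) (M(A) = A/(((2*A)*(2*A))) = A/((4*A**2)) = A*(1/(4*A**2)) = 1/(4*A))
((J(f) - 107) - 365)*M(-15) = ((12 - 107) - 365)*((1/4)/(-15)) = (-95 - 365)*((1/4)*(-1/15)) = -460*(-1/60) = 23/3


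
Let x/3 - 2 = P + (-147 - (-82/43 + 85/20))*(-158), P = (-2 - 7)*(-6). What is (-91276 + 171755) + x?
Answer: 13023461/86 ≈ 1.5144e+5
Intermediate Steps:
P = 54 (P = -9*(-6) = 54)
x = 6102267/86 (x = 6 + 3*(54 + (-147 - (-82/43 + 85/20))*(-158)) = 6 + 3*(54 + (-147 - (-82*1/43 + 85*(1/20)))*(-158)) = 6 + 3*(54 + (-147 - (-82/43 + 17/4))*(-158)) = 6 + 3*(54 + (-147 - 1*403/172)*(-158)) = 6 + 3*(54 + (-147 - 403/172)*(-158)) = 6 + 3*(54 - 25687/172*(-158)) = 6 + 3*(54 + 2029273/86) = 6 + 3*(2033917/86) = 6 + 6101751/86 = 6102267/86 ≈ 70957.)
(-91276 + 171755) + x = (-91276 + 171755) + 6102267/86 = 80479 + 6102267/86 = 13023461/86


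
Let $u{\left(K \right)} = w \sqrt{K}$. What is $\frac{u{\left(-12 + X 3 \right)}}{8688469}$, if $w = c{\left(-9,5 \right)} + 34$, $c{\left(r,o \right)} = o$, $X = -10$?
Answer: $\frac{39 i \sqrt{42}}{8688469} \approx 2.909 \cdot 10^{-5} i$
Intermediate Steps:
$w = 39$ ($w = 5 + 34 = 39$)
$u{\left(K \right)} = 39 \sqrt{K}$
$\frac{u{\left(-12 + X 3 \right)}}{8688469} = \frac{39 \sqrt{-12 - 30}}{8688469} = 39 \sqrt{-12 - 30} \cdot \frac{1}{8688469} = 39 \sqrt{-42} \cdot \frac{1}{8688469} = 39 i \sqrt{42} \cdot \frac{1}{8688469} = \frac{39 i \sqrt{42}}{8688469}$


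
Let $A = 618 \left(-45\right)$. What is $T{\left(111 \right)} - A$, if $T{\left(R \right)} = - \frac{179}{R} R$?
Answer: $27631$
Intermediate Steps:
$T{\left(R \right)} = -179$
$A = -27810$
$T{\left(111 \right)} - A = -179 - -27810 = -179 + 27810 = 27631$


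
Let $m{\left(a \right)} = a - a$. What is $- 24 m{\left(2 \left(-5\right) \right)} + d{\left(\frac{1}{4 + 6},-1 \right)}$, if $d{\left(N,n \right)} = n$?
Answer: $-1$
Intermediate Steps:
$m{\left(a \right)} = 0$
$- 24 m{\left(2 \left(-5\right) \right)} + d{\left(\frac{1}{4 + 6},-1 \right)} = \left(-24\right) 0 - 1 = 0 - 1 = -1$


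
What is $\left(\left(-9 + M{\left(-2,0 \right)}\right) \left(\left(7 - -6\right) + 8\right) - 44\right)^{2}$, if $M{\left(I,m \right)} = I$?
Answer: $75625$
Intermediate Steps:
$\left(\left(-9 + M{\left(-2,0 \right)}\right) \left(\left(7 - -6\right) + 8\right) - 44\right)^{2} = \left(\left(-9 - 2\right) \left(\left(7 - -6\right) + 8\right) - 44\right)^{2} = \left(- 11 \left(\left(7 + 6\right) + 8\right) - 44\right)^{2} = \left(- 11 \left(13 + 8\right) - 44\right)^{2} = \left(\left(-11\right) 21 - 44\right)^{2} = \left(-231 - 44\right)^{2} = \left(-275\right)^{2} = 75625$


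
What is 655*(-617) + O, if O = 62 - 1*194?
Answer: -404267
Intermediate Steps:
O = -132 (O = 62 - 194 = -132)
655*(-617) + O = 655*(-617) - 132 = -404135 - 132 = -404267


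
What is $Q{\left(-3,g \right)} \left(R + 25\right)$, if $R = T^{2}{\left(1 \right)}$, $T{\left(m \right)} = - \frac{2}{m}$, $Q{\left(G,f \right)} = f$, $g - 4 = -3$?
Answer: $29$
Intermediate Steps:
$g = 1$ ($g = 4 - 3 = 1$)
$R = 4$ ($R = \left(- \frac{2}{1}\right)^{2} = \left(\left(-2\right) 1\right)^{2} = \left(-2\right)^{2} = 4$)
$Q{\left(-3,g \right)} \left(R + 25\right) = 1 \left(4 + 25\right) = 1 \cdot 29 = 29$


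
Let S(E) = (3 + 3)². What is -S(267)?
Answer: -36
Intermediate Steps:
S(E) = 36 (S(E) = 6² = 36)
-S(267) = -1*36 = -36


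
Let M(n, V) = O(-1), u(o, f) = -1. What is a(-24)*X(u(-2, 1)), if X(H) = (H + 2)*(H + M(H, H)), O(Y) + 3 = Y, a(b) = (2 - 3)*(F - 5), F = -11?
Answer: -80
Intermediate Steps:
a(b) = 16 (a(b) = (2 - 3)*(-11 - 5) = -1*(-16) = 16)
O(Y) = -3 + Y
M(n, V) = -4 (M(n, V) = -3 - 1 = -4)
X(H) = (-4 + H)*(2 + H) (X(H) = (H + 2)*(H - 4) = (2 + H)*(-4 + H) = (-4 + H)*(2 + H))
a(-24)*X(u(-2, 1)) = 16*(-8 + (-1)**2 - 2*(-1)) = 16*(-8 + 1 + 2) = 16*(-5) = -80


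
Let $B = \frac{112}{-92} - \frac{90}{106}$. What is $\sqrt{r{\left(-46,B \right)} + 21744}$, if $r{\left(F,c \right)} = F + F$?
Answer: $2 \sqrt{5413} \approx 147.15$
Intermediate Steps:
$B = - \frac{2519}{1219}$ ($B = 112 \left(- \frac{1}{92}\right) - \frac{45}{53} = - \frac{28}{23} - \frac{45}{53} = - \frac{2519}{1219} \approx -2.0664$)
$r{\left(F,c \right)} = 2 F$
$\sqrt{r{\left(-46,B \right)} + 21744} = \sqrt{2 \left(-46\right) + 21744} = \sqrt{-92 + 21744} = \sqrt{21652} = 2 \sqrt{5413}$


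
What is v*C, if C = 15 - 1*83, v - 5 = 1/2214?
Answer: -376414/1107 ≈ -340.03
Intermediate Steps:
v = 11071/2214 (v = 5 + 1/2214 = 11071/2214 ≈ 5.0005)
C = -68 (C = 15 - 83 = -68)
v*C = (11071/2214)*(-68) = -376414/1107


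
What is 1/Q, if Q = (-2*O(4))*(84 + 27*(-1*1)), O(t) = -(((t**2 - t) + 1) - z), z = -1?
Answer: 1/1596 ≈ 0.00062657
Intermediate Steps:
O(t) = -2 + t - t**2 (O(t) = -(((t**2 - t) + 1) - 1*(-1)) = -((1 + t**2 - t) + 1) = -(2 + t**2 - t) = -2 + t - t**2)
Q = 1596 (Q = (-2*(-2 + 4 - 1*4**2))*(84 + 27*(-1*1)) = (-2*(-2 + 4 - 1*16))*(84 + 27*(-1)) = (-2*(-2 + 4 - 16))*(84 - 27) = -2*(-14)*57 = 28*57 = 1596)
1/Q = 1/1596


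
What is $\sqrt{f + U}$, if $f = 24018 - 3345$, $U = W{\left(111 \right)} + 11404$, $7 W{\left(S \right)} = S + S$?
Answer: $\frac{\sqrt{1573327}}{7} \approx 179.19$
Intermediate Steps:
$W{\left(S \right)} = \frac{2 S}{7}$ ($W{\left(S \right)} = \frac{S + S}{7} = \frac{2 S}{7}$)
$U = \frac{80050}{7}$ ($U = \frac{2}{7} \cdot 111 + 11404 = \frac{222}{7} + 11404 = \frac{80050}{7} \approx 11436.0$)
$f = 20673$
$\sqrt{f + U} = \sqrt{20673 + \frac{80050}{7}} = \sqrt{\frac{224761}{7}} = \frac{\sqrt{1573327}}{7}$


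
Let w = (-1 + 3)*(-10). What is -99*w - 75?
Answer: 1905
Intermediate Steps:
w = -20 (w = 2*(-10) = -20)
-99*w - 75 = -99*(-20) - 75 = 1980 - 75 = 1905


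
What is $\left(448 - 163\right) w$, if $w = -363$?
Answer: $-103455$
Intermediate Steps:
$\left(448 - 163\right) w = \left(448 - 163\right) \left(-363\right) = 285 \left(-363\right) = -103455$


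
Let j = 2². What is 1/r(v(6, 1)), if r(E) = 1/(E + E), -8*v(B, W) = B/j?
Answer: -3/8 ≈ -0.37500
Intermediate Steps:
j = 4
v(B, W) = -B/32 (v(B, W) = -B/(8*4) = -B/32)
r(E) = 1/(2*E)
1/r(v(6, 1)) = 1/(1/(2*((-1/32*6)))) = 1/(1/(2*(-3/16))) = 1/((½)*(-16/3)) = 1/(-8/3) = -3/8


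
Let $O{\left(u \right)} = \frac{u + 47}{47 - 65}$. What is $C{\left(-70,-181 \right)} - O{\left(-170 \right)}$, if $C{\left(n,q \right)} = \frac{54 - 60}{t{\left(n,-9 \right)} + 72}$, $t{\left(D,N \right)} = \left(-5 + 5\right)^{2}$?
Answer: $- \frac{83}{12} \approx -6.9167$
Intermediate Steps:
$t{\left(D,N \right)} = 0$ ($t{\left(D,N \right)} = 0^{2} = 0$)
$O{\left(u \right)} = - \frac{47}{18} - \frac{u}{18}$ ($O{\left(u \right)} = \frac{47 + u}{-18} = \left(47 + u\right) \left(- \frac{1}{18}\right) = - \frac{47}{18} - \frac{u}{18}$)
$C{\left(n,q \right)} = - \frac{1}{12}$ ($C{\left(n,q \right)} = \frac{54 - 60}{0 + 72} = - \frac{6}{72} = \left(-6\right) \frac{1}{72} = - \frac{1}{12}$)
$C{\left(-70,-181 \right)} - O{\left(-170 \right)} = - \frac{1}{12} - \left(- \frac{47}{18} - - \frac{85}{9}\right) = - \frac{1}{12} - \left(- \frac{47}{18} + \frac{85}{9}\right) = - \frac{1}{12} - \frac{41}{6} = - \frac{83}{12}$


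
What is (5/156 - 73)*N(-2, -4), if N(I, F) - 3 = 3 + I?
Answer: -11383/39 ≈ -291.87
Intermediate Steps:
N(I, F) = 6 + I (N(I, F) = 3 + (3 + I) = 6 + I)
(5/156 - 73)*N(-2, -4) = (5/156 - 73)*(6 - 2) = (5*(1/156) - 73)*4 = (5/156 - 73)*4 = -11383/156*4 = -11383/39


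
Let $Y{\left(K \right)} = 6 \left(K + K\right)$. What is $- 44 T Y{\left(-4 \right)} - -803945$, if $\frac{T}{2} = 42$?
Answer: $981353$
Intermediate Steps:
$Y{\left(K \right)} = 12 K$ ($Y{\left(K \right)} = 6 \cdot 2 K = 12 K$)
$T = 84$ ($T = 2 \cdot 42 = 84$)
$- 44 T Y{\left(-4 \right)} - -803945 = \left(-44\right) 84 \cdot 12 \left(-4\right) - -803945 = \left(-3696\right) \left(-48\right) + 803945 = 177408 + 803945 = 981353$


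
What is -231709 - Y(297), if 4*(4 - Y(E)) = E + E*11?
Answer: -230822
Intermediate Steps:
Y(E) = 4 - 3*E (Y(E) = 4 - (E + E*11)/4 = 4 - (E + 11*E)/4 = 4 - 3*E)
-231709 - Y(297) = -231709 - (4 - 3*297) = -231709 - (4 - 891) = -231709 - 1*(-887) = -231709 + 887 = -230822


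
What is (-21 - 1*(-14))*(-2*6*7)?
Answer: 588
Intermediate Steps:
(-21 - 1*(-14))*(-2*6*7) = (-21 + 14)*(-12*7) = -7*(-84) = 588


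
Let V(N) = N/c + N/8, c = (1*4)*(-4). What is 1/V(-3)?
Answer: -16/3 ≈ -5.3333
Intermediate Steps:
c = -16 (c = 4*(-4) = -16)
V(N) = N/16 (V(N) = N/(-16) + N/8 = N*(-1/16) + N*(1/8) = -N/16 + N/8 = N/16)
1/V(-3) = 1/((1/16)*(-3)) = 1/(-3/16) = -16/3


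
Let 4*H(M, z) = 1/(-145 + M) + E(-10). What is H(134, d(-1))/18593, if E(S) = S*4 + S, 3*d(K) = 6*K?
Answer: -551/818092 ≈ -0.00067352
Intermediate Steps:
d(K) = 2*K (d(K) = (6*K)/3 = 2*K)
E(S) = 5*S (E(S) = 4*S + S = 5*S)
H(M, z) = -25/2 + 1/(4*(-145 + M)) (H(M, z) = (1/(-145 + M) + 5*(-10))/4 = (1/(-145 + M) - 50)/4 = (-50 + 1/(-145 + M))/4 = -25/2 + 1/(4*(-145 + M)))
H(134, d(-1))/18593 = ((7251 - 50*134)/(4*(-145 + 134)))/18593 = ((1/4)*(7251 - 6700)/(-11))*(1/18593) = ((1/4)*(-1/11)*551)*(1/18593) = -551/44*1/18593 = -551/818092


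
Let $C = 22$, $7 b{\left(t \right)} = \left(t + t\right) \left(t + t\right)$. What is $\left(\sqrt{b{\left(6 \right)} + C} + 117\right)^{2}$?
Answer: $\frac{\left(819 + \sqrt{2086}\right)^{2}}{49} \approx 15258.0$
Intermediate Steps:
$b{\left(t \right)} = \frac{4 t^{2}}{7}$ ($b{\left(t \right)} = \frac{\left(t + t\right) \left(t + t\right)}{7} = \frac{2 t 2 t}{7} = \frac{4 t^{2}}{7}$)
$\left(\sqrt{b{\left(6 \right)} + C} + 117\right)^{2} = \left(\sqrt{\frac{4 \cdot 6^{2}}{7} + 22} + 117\right)^{2} = \left(\sqrt{\frac{4}{7} \cdot 36 + 22} + 117\right)^{2} = \left(\sqrt{\frac{144}{7} + 22} + 117\right)^{2} = \left(\sqrt{\frac{298}{7}} + 117\right)^{2} = \left(\frac{\sqrt{2086}}{7} + 117\right)^{2} = \left(117 + \frac{\sqrt{2086}}{7}\right)^{2}$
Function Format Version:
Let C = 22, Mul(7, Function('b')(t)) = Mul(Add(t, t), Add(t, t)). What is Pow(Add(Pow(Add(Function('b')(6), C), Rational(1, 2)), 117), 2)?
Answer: Mul(Rational(1, 49), Pow(Add(819, Pow(2086, Rational(1, 2))), 2)) ≈ 15258.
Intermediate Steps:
Function('b')(t) = Mul(Rational(4, 7), Pow(t, 2)) (Function('b')(t) = Mul(Rational(1, 7), Mul(Add(t, t), Add(t, t))) = Mul(Rational(1, 7), Mul(Mul(2, t), Mul(2, t))) = Mul(Rational(1, 7), Mul(4, Pow(t, 2))) = Mul(Rational(4, 7), Pow(t, 2)))
Pow(Add(Pow(Add(Function('b')(6), C), Rational(1, 2)), 117), 2) = Pow(Add(Pow(Add(Mul(Rational(4, 7), Pow(6, 2)), 22), Rational(1, 2)), 117), 2) = Pow(Add(Pow(Add(Mul(Rational(4, 7), 36), 22), Rational(1, 2)), 117), 2) = Pow(Add(Pow(Add(Rational(144, 7), 22), Rational(1, 2)), 117), 2) = Pow(Add(Pow(Rational(298, 7), Rational(1, 2)), 117), 2) = Pow(Add(Mul(Rational(1, 7), Pow(2086, Rational(1, 2))), 117), 2) = Pow(Add(117, Mul(Rational(1, 7), Pow(2086, Rational(1, 2)))), 2)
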